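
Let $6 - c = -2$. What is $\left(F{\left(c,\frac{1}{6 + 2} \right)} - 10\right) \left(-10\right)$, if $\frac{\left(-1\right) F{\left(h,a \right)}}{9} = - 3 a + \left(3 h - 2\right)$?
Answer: $\frac{8185}{4} \approx 2046.3$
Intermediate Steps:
$c = 8$ ($c = 6 - -2 = 6 + 2 = 8$)
$F{\left(h,a \right)} = 18 - 27 h + 27 a$ ($F{\left(h,a \right)} = - 9 \left(- 3 a + \left(3 h - 2\right)\right) = - 9 \left(- 3 a + \left(-2 + 3 h\right)\right) = - 9 \left(-2 - 3 a + 3 h\right) = 18 - 27 h + 27 a$)
$\left(F{\left(c,\frac{1}{6 + 2} \right)} - 10\right) \left(-10\right) = \left(\left(18 - 216 + \frac{27}{6 + 2}\right) - 10\right) \left(-10\right) = \left(\left(18 - 216 + \frac{27}{8}\right) - 10\right) \left(-10\right) = \left(- \frac{1557}{8} - 10\right) \left(-10\right) = \left(- \frac{1637}{8}\right) \left(-10\right) = \frac{8185}{4}$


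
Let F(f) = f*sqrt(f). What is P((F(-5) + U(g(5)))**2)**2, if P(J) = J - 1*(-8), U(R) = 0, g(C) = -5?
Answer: 13689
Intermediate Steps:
F(f) = f**(3/2)
P(J) = 8 + J (P(J) = J + 8 = 8 + J)
P((F(-5) + U(g(5)))**2)**2 = (8 + ((-5)**(3/2) + 0)**2)**2 = (8 + (-5*I*sqrt(5) + 0)**2)**2 = (8 + (-5*I*sqrt(5))**2)**2 = (8 - 125)**2 = (-117)**2 = 13689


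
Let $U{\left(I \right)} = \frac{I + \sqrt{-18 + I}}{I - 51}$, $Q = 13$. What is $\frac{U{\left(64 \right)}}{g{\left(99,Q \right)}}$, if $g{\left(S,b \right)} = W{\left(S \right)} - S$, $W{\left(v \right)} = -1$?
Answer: $- \frac{16}{325} - \frac{\sqrt{46}}{1300} \approx -0.054448$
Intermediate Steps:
$g{\left(S,b \right)} = -1 - S$
$U{\left(I \right)} = \frac{I + \sqrt{-18 + I}}{-51 + I}$
$\frac{U{\left(64 \right)}}{g{\left(99,Q \right)}} = \frac{\frac{1}{-51 + 64} \left(64 + \sqrt{-18 + 64}\right)}{-1 - 99} = \frac{\frac{1}{13} \left(64 + \sqrt{46}\right)}{-1 - 99} = \frac{\frac{1}{13} \left(64 + \sqrt{46}\right)}{-100} = \left(\frac{64}{13} + \frac{\sqrt{46}}{13}\right) \left(- \frac{1}{100}\right) = - \frac{16}{325} - \frac{\sqrt{46}}{1300}$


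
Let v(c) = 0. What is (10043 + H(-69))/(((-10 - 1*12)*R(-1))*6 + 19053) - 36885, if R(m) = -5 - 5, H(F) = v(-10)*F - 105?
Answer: -751448167/20373 ≈ -36885.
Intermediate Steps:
H(F) = -105 (H(F) = 0*F - 105 = 0 - 105 = -105)
R(m) = -10
(10043 + H(-69))/(((-10 - 1*12)*R(-1))*6 + 19053) - 36885 = (10043 - 105)/(((-10 - 1*12)*(-10))*6 + 19053) - 36885 = 9938/(((-10 - 12)*(-10))*6 + 19053) - 36885 = 9938/(-22*(-10)*6 + 19053) - 36885 = 9938/(220*6 + 19053) - 36885 = 9938/(1320 + 19053) - 36885 = 9938/20373 - 36885 = -751448167/20373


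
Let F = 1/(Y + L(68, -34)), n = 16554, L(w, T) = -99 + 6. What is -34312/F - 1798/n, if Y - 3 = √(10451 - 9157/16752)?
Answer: 824517331/267 - 8578*√183294096765/1047 ≈ -4.1955e+5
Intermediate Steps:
L(w, T) = -93
Y = 3 + √183294096765/4188 (Y = 3 + √(10451 - 9157/16752) = 3 + √(175065995/16752) = 3 + √183294096765/4188 ≈ 105.23)
F = 1/(-90 + √183294096765/4188) (F = 1/((3 + √183294096765/4188) - 93) = 1/(-90 + √183294096765/4188) ≈ 0.081783)
-34312/F - 1798/n = -34312/(301536/7874959 + 4*√183294096765/39374795) - 1798/16554 = -34312/(301536/7874959 + 4*√183294096765/39374795) - 1798*1/16554 = -34312/(301536/7874959 + 4*√183294096765/39374795) - 29/267 = -29/267 - 34312/(301536/7874959 + 4*√183294096765/39374795)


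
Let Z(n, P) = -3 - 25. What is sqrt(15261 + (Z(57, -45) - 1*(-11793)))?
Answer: sqrt(27026) ≈ 164.40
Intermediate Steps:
Z(n, P) = -28
sqrt(15261 + (Z(57, -45) - 1*(-11793))) = sqrt(15261 + (-28 - 1*(-11793))) = sqrt(15261 + (-28 + 11793)) = sqrt(15261 + 11765) = sqrt(27026)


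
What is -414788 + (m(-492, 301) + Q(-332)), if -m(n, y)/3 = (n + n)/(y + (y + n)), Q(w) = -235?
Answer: -22824789/55 ≈ -4.1500e+5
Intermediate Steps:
m(n, y) = -6*n/(n + 2*y) (m(n, y) = -3*(n + n)/(y + (y + n)) = -3*2*n/(y + (n + y)) = -3*2*n/(n + 2*y) = -6*n/(n + 2*y))
-414788 + (m(-492, 301) + Q(-332)) = -414788 + (-6*(-492)/(-492 + 2*301) - 235) = -414788 + (-6*(-492)/(-492 + 602) - 235) = -414788 + (-6*(-492)/110 - 235) = -414788 + (-6*(-492)*1/110 - 235) = -414788 + (1476/55 - 235) = -414788 - 11449/55 = -22824789/55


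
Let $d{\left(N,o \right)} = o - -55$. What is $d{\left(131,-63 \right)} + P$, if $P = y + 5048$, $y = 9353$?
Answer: $14393$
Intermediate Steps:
$P = 14401$ ($P = 9353 + 5048 = 14401$)
$d{\left(N,o \right)} = 55 + o$ ($d{\left(N,o \right)} = o + 55 = 55 + o$)
$d{\left(131,-63 \right)} + P = \left(55 - 63\right) + 14401 = -8 + 14401 = 14393$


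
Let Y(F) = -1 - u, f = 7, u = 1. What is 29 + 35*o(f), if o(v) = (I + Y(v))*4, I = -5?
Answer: -951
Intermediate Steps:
Y(F) = -2 (Y(F) = -1 - 1*1 = -1 - 1 = -2)
o(v) = -28 (o(v) = (-5 - 2)*4 = -7*4 = -28)
29 + 35*o(f) = 29 + 35*(-28) = 29 - 980 = -951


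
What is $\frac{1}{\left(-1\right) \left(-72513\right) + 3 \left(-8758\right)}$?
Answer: $\frac{1}{46239} \approx 2.1627 \cdot 10^{-5}$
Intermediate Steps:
$\frac{1}{\left(-1\right) \left(-72513\right) + 3 \left(-8758\right)} = \frac{1}{72513 - 26274} = \frac{1}{46239}$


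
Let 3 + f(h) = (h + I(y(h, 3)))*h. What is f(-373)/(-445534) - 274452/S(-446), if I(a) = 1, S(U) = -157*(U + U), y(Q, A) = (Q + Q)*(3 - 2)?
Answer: -35427305625/15598590874 ≈ -2.2712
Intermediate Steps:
y(Q, A) = 2*Q (y(Q, A) = (2*Q)*1 = 2*Q)
S(U) = -314*U
f(h) = -3 + h*(1 + h) (f(h) = -3 + (h + 1)*h = -3 + (1 + h)*h = -3 + h*(1 + h))
f(-373)/(-445534) - 274452/S(-446) = (-3 - 373 + (-373)²)/(-445534) - 274452/((-314*(-446))) = (-3 - 373 + 139129)*(-1/445534) - 274452/140044 = 138753*(-1/445534) - 274452*1/140044 = -138753/445534 - 68613/35011 = -35427305625/15598590874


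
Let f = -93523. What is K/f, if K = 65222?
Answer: -65222/93523 ≈ -0.69739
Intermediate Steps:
K/f = 65222/(-93523) = 65222*(-1/93523) = -65222/93523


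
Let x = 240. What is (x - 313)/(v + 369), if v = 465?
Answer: -73/834 ≈ -0.087530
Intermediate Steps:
(x - 313)/(v + 369) = (240 - 313)/(465 + 369) = -73/834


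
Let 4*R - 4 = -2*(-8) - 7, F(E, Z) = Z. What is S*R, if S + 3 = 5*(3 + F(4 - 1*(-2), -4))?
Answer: -26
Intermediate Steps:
S = -8 (S = -3 + 5*(3 - 4) = -3 + 5*(-1) = -3 - 5 = -8)
R = 13/4 (R = 1 + (-2*(-8) - 7)/4 = 1 + (16 - 7)/4 = 1 + (1/4)*9 = 1 + 9/4 = 13/4 ≈ 3.2500)
S*R = -8*13/4 = -26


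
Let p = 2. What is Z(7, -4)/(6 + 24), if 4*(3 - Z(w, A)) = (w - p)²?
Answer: -13/120 ≈ -0.10833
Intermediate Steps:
Z(w, A) = 3 - (-2 + w)²/4 (Z(w, A) = 3 - (w - 1*2)²/4 = 3 - (w - 2)²/4 = 3 - (-2 + w)²/4)
Z(7, -4)/(6 + 24) = (3 - (-2 + 7)²/4)/(6 + 24) = (3 - ¼*5²)/30 = (3 - ¼*25)*(1/30) = (3 - 25/4)*(1/30) = -13/4*1/30 = -13/120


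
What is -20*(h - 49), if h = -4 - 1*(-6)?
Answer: 940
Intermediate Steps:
h = 2 (h = -4 + 6 = 2)
-20*(h - 49) = -20*(2 - 49) = -20*(-47) = 940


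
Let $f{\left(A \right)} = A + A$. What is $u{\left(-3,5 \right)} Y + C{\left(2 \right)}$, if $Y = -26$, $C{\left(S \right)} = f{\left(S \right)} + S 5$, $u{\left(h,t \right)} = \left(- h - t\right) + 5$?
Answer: $-64$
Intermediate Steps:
$f{\left(A \right)} = 2 A$
$u{\left(h,t \right)} = 5 - h - t$
$C{\left(S \right)} = 7 S$ ($C{\left(S \right)} = 2 S + S 5 = 2 S + 5 S = 7 S$)
$u{\left(-3,5 \right)} Y + C{\left(2 \right)} = \left(5 - -3 - 5\right) \left(-26\right) + 7 \cdot 2 = \left(5 + 3 - 5\right) \left(-26\right) + 14 = 3 \left(-26\right) + 14 = -78 + 14 = -64$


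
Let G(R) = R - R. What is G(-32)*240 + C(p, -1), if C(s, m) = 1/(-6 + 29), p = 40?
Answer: 1/23 ≈ 0.043478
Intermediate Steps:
C(s, m) = 1/23
G(R) = 0
G(-32)*240 + C(p, -1) = 0*240 + 1/23 = 0 + 1/23 = 1/23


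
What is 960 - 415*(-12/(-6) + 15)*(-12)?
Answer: 85620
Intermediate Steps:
960 - 415*(-12/(-6) + 15)*(-12) = 960 - 415*(-12*(-1/6) + 15)*(-12) = 960 - 415*(2 + 15)*(-12) = 960 - 7055*(-12) = 960 - 415*(-204) = 960 + 84660 = 85620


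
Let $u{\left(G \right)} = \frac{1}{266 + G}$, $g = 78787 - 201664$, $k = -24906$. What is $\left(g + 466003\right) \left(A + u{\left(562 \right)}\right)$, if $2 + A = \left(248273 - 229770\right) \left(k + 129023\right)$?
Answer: $\frac{273664058250220799}{414} \approx 6.6102 \cdot 10^{14}$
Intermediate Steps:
$g = -122877$ ($g = 78787 - 201664 = -122877$)
$A = 1926476849$ ($A = -2 + \left(248273 - 229770\right) \left(-24906 + 129023\right) = -2 + 18503 \cdot 104117 = -2 + 1926476851 = 1926476849$)
$\left(g + 466003\right) \left(A + u{\left(562 \right)}\right) = \left(-122877 + 466003\right) \left(1926476849 + \frac{1}{266 + 562}\right) = 343126 \left(1926476849 + \frac{1}{828}\right) = 343126 \cdot \frac{1595122830973}{828} = \frac{273664058250220799}{414}$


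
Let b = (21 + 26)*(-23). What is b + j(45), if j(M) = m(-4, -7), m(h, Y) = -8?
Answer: -1089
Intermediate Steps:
b = -1081 (b = 47*(-23) = -1081)
j(M) = -8
b + j(45) = -1081 - 8 = -1089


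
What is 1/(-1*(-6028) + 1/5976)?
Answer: 5976/36023329 ≈ 0.00016589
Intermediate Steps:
1/(-1*(-6028) + 1/5976) = 1/(6028 + 1/5976) = 1/(36023329/5976) = 5976/36023329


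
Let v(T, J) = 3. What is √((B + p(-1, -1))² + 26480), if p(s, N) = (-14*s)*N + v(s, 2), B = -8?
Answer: √26841 ≈ 163.83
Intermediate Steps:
p(s, N) = 3 - 14*N*s (p(s, N) = (-14*s)*N + 3 = -14*N*s + 3 = 3 - 14*N*s)
√((B + p(-1, -1))² + 26480) = √((-8 + (3 - 14*(-1)*(-1)))² + 26480) = √((-8 + (3 - 14))² + 26480) = √((-8 - 11)² + 26480) = √((-19)² + 26480) = √(361 + 26480) = √26841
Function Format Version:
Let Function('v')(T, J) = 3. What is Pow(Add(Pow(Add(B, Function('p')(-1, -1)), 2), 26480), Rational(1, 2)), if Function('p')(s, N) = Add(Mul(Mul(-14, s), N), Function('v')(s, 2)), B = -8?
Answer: Pow(26841, Rational(1, 2)) ≈ 163.83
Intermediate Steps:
Function('p')(s, N) = Add(3, Mul(-14, N, s)) (Function('p')(s, N) = Add(Mul(Mul(-14, s), N), 3) = Add(Mul(-14, N, s), 3) = Add(3, Mul(-14, N, s)))
Pow(Add(Pow(Add(B, Function('p')(-1, -1)), 2), 26480), Rational(1, 2)) = Pow(Add(Pow(Add(-8, Add(3, Mul(-14, -1, -1))), 2), 26480), Rational(1, 2)) = Pow(Add(Pow(Add(-8, Add(3, -14)), 2), 26480), Rational(1, 2)) = Pow(Add(Pow(Add(-8, -11), 2), 26480), Rational(1, 2)) = Pow(Add(Pow(-19, 2), 26480), Rational(1, 2)) = Pow(Add(361, 26480), Rational(1, 2)) = Pow(26841, Rational(1, 2))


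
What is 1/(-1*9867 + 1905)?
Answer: -1/7962 ≈ -0.00012560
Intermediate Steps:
1/(-1*9867 + 1905) = 1/(-9867 + 1905) = 1/(-7962) = -1/7962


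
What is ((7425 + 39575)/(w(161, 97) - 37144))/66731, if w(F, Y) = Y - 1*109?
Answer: -11750/619864259 ≈ -1.8956e-5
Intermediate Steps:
w(F, Y) = -109 + Y (w(F, Y) = Y - 109 = -109 + Y)
((7425 + 39575)/(w(161, 97) - 37144))/66731 = ((7425 + 39575)/((-109 + 97) - 37144))/66731 = (47000/(-12 - 37144))*(1/66731) = (47000/(-37156))*(1/66731) = (47000*(-1/37156))*(1/66731) = -11750/9289*1/66731 = -11750/619864259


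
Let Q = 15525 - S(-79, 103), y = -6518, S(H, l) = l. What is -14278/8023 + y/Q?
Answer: -136244615/61865353 ≈ -2.2023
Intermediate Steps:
Q = 15422 (Q = 15525 - 1*103 = 15525 - 103 = 15422)
-14278/8023 + y/Q = -14278/8023 - 6518/15422 = -14278*1/8023 - 6518*1/15422 = -14278/8023 - 3259/7711 = -136244615/61865353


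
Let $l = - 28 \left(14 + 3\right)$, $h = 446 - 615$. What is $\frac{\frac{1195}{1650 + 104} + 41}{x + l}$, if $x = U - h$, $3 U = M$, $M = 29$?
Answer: $- \frac{219327}{1564568} \approx -0.14018$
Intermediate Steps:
$U = \frac{29}{3}$ ($U = \frac{1}{3} \cdot 29 = \frac{29}{3} \approx 9.6667$)
$h = -169$
$l = -476$ ($l = \left(-28\right) 17 = -476$)
$x = \frac{536}{3}$ ($x = \frac{29}{3} - -169 = \frac{29}{3} + 169 = \frac{536}{3} \approx 178.67$)
$\frac{\frac{1195}{1650 + 104} + 41}{x + l} = \frac{\frac{1195}{1650 + 104} + 41}{\frac{536}{3} - 476} = \frac{\frac{1195}{1754} + 41}{- \frac{892}{3}} = \left(1195 \cdot \frac{1}{1754} + 41\right) \left(- \frac{3}{892}\right) = \left(\frac{1195}{1754} + 41\right) \left(- \frac{3}{892}\right) = \frac{73109}{1754} \left(- \frac{3}{892}\right) = - \frac{219327}{1564568}$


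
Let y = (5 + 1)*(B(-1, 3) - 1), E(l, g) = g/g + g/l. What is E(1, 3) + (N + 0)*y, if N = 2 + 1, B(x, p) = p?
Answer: 40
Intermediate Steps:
E(l, g) = 1 + g/l
N = 3
y = 12 (y = (5 + 1)*(3 - 1) = 6*2 = 12)
E(1, 3) + (N + 0)*y = (3 + 1)/1 + (3 + 0)*12 = 1*4 + 3*12 = 4 + 36 = 40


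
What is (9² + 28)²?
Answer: 11881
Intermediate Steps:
(9² + 28)² = (81 + 28)² = 109² = 11881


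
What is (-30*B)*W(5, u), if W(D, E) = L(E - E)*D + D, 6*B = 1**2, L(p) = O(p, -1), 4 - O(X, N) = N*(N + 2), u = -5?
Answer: -150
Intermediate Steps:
O(X, N) = 4 - N*(2 + N) (O(X, N) = 4 - N*(N + 2) = 4 - N*(2 + N))
L(p) = 5 (L(p) = 4 - 1*(-1)**2 - 2*(-1) = 4 - 1*1 + 2 = 4 - 1 + 2 = 5)
B = 1/6 (B = (1/6)*1**2 = (1/6)*1 = 1/6 ≈ 0.16667)
W(D, E) = 6*D (W(D, E) = 5*D + D = 6*D)
(-30*B)*W(5, u) = (-30*1/6)*(6*5) = -5*30 = -150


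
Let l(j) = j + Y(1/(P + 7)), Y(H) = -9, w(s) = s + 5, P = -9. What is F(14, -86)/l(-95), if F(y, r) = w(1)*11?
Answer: -33/52 ≈ -0.63461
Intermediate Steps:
w(s) = 5 + s
F(y, r) = 66 (F(y, r) = (5 + 1)*11 = 6*11 = 66)
l(j) = -9 + j (l(j) = j - 9 = -9 + j)
F(14, -86)/l(-95) = 66/(-9 - 95) = 66/(-104) = 66*(-1/104) = -33/52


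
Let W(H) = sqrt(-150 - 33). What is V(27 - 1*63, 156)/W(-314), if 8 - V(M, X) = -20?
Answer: -28*I*sqrt(183)/183 ≈ -2.0698*I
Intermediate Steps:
V(M, X) = 28 (V(M, X) = 8 - 1*(-20) = 8 + 20 = 28)
W(H) = I*sqrt(183) (W(H) = sqrt(-183) = I*sqrt(183))
V(27 - 1*63, 156)/W(-314) = 28/((I*sqrt(183))) = 28*(-I*sqrt(183)/183) = -28*I*sqrt(183)/183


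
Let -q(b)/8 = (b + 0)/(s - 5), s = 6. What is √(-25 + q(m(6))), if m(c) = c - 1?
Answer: I*√65 ≈ 8.0623*I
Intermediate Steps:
m(c) = -1 + c
q(b) = -8*b (q(b) = -8*(b + 0)/(6 - 5) = -8*b/1 = -8*b)
√(-25 + q(m(6))) = √(-25 - 8*(-1 + 6)) = √(-25 - 8*5) = √(-25 - 40) = √(-65) = I*√65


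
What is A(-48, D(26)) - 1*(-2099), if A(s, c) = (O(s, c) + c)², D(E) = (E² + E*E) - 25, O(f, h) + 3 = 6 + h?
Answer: 7061748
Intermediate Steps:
O(f, h) = 3 + h (O(f, h) = -3 + (6 + h) = 3 + h)
D(E) = -25 + 2*E² (D(E) = (E² + E²) - 25 = 2*E² - 25 = -25 + 2*E²)
A(s, c) = (3 + 2*c)² (A(s, c) = ((3 + c) + c)² = (3 + 2*c)²)
A(-48, D(26)) - 1*(-2099) = (3 + 2*(-25 + 2*26²))² - 1*(-2099) = (3 + 2*(-25 + 2*676))² + 2099 = (3 + 2*(-25 + 1352))² + 2099 = (3 + 2*1327)² + 2099 = (3 + 2654)² + 2099 = 2657² + 2099 = 7059649 + 2099 = 7061748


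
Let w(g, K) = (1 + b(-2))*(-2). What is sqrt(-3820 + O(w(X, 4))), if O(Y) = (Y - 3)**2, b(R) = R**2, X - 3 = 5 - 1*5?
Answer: I*sqrt(3651) ≈ 60.424*I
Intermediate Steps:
X = 3 (X = 3 + (5 - 1*5) = 3 + (5 - 5) = 3 + 0 = 3)
w(g, K) = -10 (w(g, K) = (1 + (-2)**2)*(-2) = (1 + 4)*(-2) = 5*(-2) = -10)
O(Y) = (-3 + Y)**2
sqrt(-3820 + O(w(X, 4))) = sqrt(-3820 + (-3 - 10)**2) = sqrt(-3820 + (-13)**2) = sqrt(-3820 + 169) = sqrt(-3651) = I*sqrt(3651)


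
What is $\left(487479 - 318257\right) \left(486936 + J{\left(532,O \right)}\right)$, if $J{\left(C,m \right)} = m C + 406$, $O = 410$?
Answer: $119379690564$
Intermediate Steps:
$J{\left(C,m \right)} = 406 + C m$ ($J{\left(C,m \right)} = C m + 406 = 406 + C m$)
$\left(487479 - 318257\right) \left(486936 + J{\left(532,O \right)}\right) = \left(487479 - 318257\right) \left(486936 + \left(406 + 532 \cdot 410\right)\right) = 169222 \left(486936 + \left(406 + 218120\right)\right) = 169222 \left(486936 + 218526\right) = 169222 \cdot 705462 = 119379690564$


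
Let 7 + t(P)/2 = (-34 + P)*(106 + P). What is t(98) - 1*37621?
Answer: -11523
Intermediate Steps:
t(P) = -14 + 2*(-34 + P)*(106 + P) (t(P) = -14 + 2*((-34 + P)*(106 + P)) = -14 + 2*(-34 + P)*(106 + P))
t(98) - 1*37621 = (-7222 + 2*98**2 + 144*98) - 1*37621 = (-7222 + 2*9604 + 14112) - 37621 = (-7222 + 19208 + 14112) - 37621 = 26098 - 37621 = -11523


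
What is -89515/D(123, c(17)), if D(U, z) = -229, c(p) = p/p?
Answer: 89515/229 ≈ 390.90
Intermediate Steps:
c(p) = 1
-89515/D(123, c(17)) = -89515/(-229) = -89515*(-1/229) = 89515/229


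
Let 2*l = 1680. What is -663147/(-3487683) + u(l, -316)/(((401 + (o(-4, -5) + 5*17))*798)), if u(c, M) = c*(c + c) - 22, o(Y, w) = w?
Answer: 862713756460/223117544559 ≈ 3.8666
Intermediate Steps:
l = 840 (l = (½)*1680 = 840)
u(c, M) = -22 + 2*c² (u(c, M) = c*(2*c) - 22 = 2*c² - 22 = -22 + 2*c²)
-663147/(-3487683) + u(l, -316)/(((401 + (o(-4, -5) + 5*17))*798)) = -663147/(-3487683) + (-22 + 2*840²)/(((401 + (-5 + 5*17))*798)) = -663147*(-1/3487683) + (-22 + 2*705600)/(((401 + (-5 + 85))*798)) = 221049/1162561 + (-22 + 1411200)/(((401 + 80)*798)) = 221049/1162561 + 1411178/((481*798)) = 221049/1162561 + 1411178/383838 = 221049/1162561 + 1411178*(1/383838) = 221049/1162561 + 705589/191919 = 862713756460/223117544559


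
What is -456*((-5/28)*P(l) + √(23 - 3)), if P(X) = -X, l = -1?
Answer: 570/7 - 912*√5 ≈ -1957.9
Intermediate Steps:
-456*((-5/28)*P(l) + √(23 - 3)) = -456*((-5/28)*(-1*(-1)) + √(23 - 3)) = -456*(-5*1/28*1 + √20) = -456*(-5/28*1 + 2*√5) = -456*(-5/28 + 2*√5) = 570/7 - 912*√5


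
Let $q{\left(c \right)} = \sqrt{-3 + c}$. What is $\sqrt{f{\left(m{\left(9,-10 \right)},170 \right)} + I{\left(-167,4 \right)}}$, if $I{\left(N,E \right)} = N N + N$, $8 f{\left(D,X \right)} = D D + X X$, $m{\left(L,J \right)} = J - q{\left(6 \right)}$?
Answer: $\frac{\sqrt{501558 + 40 \sqrt{3}}}{4} \approx 177.06$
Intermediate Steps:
$m{\left(L,J \right)} = J - \sqrt{3}$ ($m{\left(L,J \right)} = J - \sqrt{-3 + 6} = J - \sqrt{3}$)
$f{\left(D,X \right)} = \frac{D^{2}}{8} + \frac{X^{2}}{8}$ ($f{\left(D,X \right)} = \frac{D D + X X}{8} = \frac{D^{2} + X^{2}}{8} = \frac{D^{2}}{8} + \frac{X^{2}}{8}$)
$I{\left(N,E \right)} = N + N^{2}$ ($I{\left(N,E \right)} = N^{2} + N = N + N^{2}$)
$\sqrt{f{\left(m{\left(9,-10 \right)},170 \right)} + I{\left(-167,4 \right)}} = \sqrt{\left(\frac{\left(-10 - \sqrt{3}\right)^{2}}{8} + \frac{170^{2}}{8}\right) - 167 \left(1 - 167\right)} = \sqrt{\left(\frac{\left(-10 - \sqrt{3}\right)^{2}}{8} + \frac{1}{8} \cdot 28900\right) - -27722} = \sqrt{\left(\frac{\left(-10 - \sqrt{3}\right)^{2}}{8} + \frac{7225}{2}\right) + 27722} = \sqrt{\left(\frac{7225}{2} + \frac{\left(-10 - \sqrt{3}\right)^{2}}{8}\right) + 27722} = \sqrt{\frac{62669}{2} + \frac{\left(-10 - \sqrt{3}\right)^{2}}{8}}$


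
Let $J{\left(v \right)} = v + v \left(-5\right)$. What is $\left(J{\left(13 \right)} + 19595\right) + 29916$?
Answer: $49459$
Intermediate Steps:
$J{\left(v \right)} = - 4 v$ ($J{\left(v \right)} = v - 5 v = - 4 v$)
$\left(J{\left(13 \right)} + 19595\right) + 29916 = \left(\left(-4\right) 13 + 19595\right) + 29916 = \left(-52 + 19595\right) + 29916 = 19543 + 29916 = 49459$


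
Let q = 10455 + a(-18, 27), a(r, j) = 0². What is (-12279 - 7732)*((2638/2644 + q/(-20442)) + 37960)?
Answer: -1710701169320484/2252027 ≈ -7.5963e+8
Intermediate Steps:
a(r, j) = 0
q = 10455 (q = 10455 + 0 = 10455)
(-12279 - 7732)*((2638/2644 + q/(-20442)) + 37960) = (-12279 - 7732)*((2638/2644 + 10455/(-20442)) + 37960) = -20011*((2638*(1/2644) + 10455*(-1/20442)) + 37960) = -20011*((1319/1322 - 3485/6814) + 37960) = -20011*(1095124/2252027 + 37960) = -20011*85488040044/2252027 = -1710701169320484/2252027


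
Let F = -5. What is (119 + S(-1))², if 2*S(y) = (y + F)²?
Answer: 18769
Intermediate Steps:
S(y) = (-5 + y)²/2 (S(y) = (y - 5)²/2 = (-5 + y)²/2)
(119 + S(-1))² = (119 + (-5 - 1)²/2)² = (119 + (½)*(-6)²)² = (119 + (½)*36)² = (119 + 18)² = 137² = 18769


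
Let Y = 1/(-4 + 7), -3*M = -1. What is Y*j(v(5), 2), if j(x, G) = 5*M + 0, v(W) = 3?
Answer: 5/9 ≈ 0.55556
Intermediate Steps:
M = ⅓ (M = -⅓*(-1) = ⅓ ≈ 0.33333)
j(x, G) = 5/3 (j(x, G) = 5*(⅓) + 0 = 5/3 + 0 = 5/3)
Y = ⅓ (Y = 1/3 = ⅓ ≈ 0.33333)
Y*j(v(5), 2) = (⅓)*(5/3) = 5/9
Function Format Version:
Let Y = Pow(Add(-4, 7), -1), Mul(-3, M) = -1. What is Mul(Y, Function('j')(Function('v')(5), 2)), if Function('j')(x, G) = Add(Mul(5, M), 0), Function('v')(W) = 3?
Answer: Rational(5, 9) ≈ 0.55556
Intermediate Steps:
M = Rational(1, 3) (M = Mul(Rational(-1, 3), -1) = Rational(1, 3) ≈ 0.33333)
Function('j')(x, G) = Rational(5, 3) (Function('j')(x, G) = Add(Mul(5, Rational(1, 3)), 0) = Add(Rational(5, 3), 0) = Rational(5, 3))
Y = Rational(1, 3) (Y = Pow(3, -1) = Rational(1, 3) ≈ 0.33333)
Mul(Y, Function('j')(Function('v')(5), 2)) = Mul(Rational(1, 3), Rational(5, 3)) = Rational(5, 9)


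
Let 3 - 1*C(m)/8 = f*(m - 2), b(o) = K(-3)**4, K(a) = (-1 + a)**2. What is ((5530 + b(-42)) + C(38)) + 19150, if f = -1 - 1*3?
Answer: 91392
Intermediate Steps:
f = -4 (f = -1 - 3 = -4)
b(o) = 65536 (b(o) = ((-1 - 3)**2)**4 = ((-4)**2)**4 = 16**4 = 65536)
C(m) = -40 + 32*m (C(m) = 24 - (-32)*(m - 2) = 24 - (-32)*(-2 + m) = 24 - 8*(8 - 4*m) = 24 + (-64 + 32*m) = -40 + 32*m)
((5530 + b(-42)) + C(38)) + 19150 = ((5530 + 65536) + (-40 + 32*38)) + 19150 = (71066 + (-40 + 1216)) + 19150 = (71066 + 1176) + 19150 = 72242 + 19150 = 91392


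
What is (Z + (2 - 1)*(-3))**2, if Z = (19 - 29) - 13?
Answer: 676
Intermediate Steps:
Z = -23 (Z = -10 - 13 = -23)
(Z + (2 - 1)*(-3))**2 = (-23 + (2 - 1)*(-3))**2 = (-23 + 1*(-3))**2 = (-23 - 3)**2 = (-26)**2 = 676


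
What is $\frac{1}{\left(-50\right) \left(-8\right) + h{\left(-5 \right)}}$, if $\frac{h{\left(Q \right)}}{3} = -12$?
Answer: $\frac{1}{364} \approx 0.0027473$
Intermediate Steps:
$h{\left(Q \right)} = -36$ ($h{\left(Q \right)} = 3 \left(-12\right) = -36$)
$\frac{1}{\left(-50\right) \left(-8\right) + h{\left(-5 \right)}} = \frac{1}{\left(-50\right) \left(-8\right) - 36} = \frac{1}{400 - 36} = \frac{1}{364}$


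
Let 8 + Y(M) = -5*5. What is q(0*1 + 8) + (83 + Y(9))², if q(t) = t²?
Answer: 2564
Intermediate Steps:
Y(M) = -33 (Y(M) = -8 - 5*5 = -8 - 25 = -33)
q(0*1 + 8) + (83 + Y(9))² = (0*1 + 8)² + (83 - 33)² = (0 + 8)² + 50² = 8² + 2500 = 64 + 2500 = 2564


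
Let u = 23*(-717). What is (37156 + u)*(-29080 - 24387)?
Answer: -1104895555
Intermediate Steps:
u = -16491
(37156 + u)*(-29080 - 24387) = (37156 - 16491)*(-29080 - 24387) = 20665*(-53467) = -1104895555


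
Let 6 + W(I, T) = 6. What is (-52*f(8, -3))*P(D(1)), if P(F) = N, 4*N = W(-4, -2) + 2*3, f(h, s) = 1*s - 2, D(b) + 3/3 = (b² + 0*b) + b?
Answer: 390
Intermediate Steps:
W(I, T) = 0 (W(I, T) = -6 + 6 = 0)
D(b) = -1 + b + b² (D(b) = -1 + ((b² + 0*b) + b) = -1 + ((b² + 0) + b) = -1 + (b² + b) = -1 + (b + b²) = -1 + b + b²)
f(h, s) = -2 + s (f(h, s) = s - 2 = -2 + s)
N = 3/2 (N = (0 + 2*3)/4 = (0 + 6)/4 = (¼)*6 = 3/2 ≈ 1.5000)
P(F) = 3/2
(-52*f(8, -3))*P(D(1)) = -52*(-2 - 3)*(3/2) = -52*(-5)*(3/2) = 260*(3/2) = 390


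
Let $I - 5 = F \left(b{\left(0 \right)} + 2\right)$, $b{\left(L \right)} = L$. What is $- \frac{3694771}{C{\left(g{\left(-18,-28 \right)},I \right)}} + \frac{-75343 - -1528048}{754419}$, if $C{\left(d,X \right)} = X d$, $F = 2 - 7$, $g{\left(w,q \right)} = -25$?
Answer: $- \frac{929074618308}{31434125} \approx -29556.0$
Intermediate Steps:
$F = -5$ ($F = 2 - 7 = -5$)
$I = -5$ ($I = 5 - 5 \left(0 + 2\right) = 5 - 10 = -5$)
$- \frac{3694771}{C{\left(g{\left(-18,-28 \right)},I \right)}} + \frac{-75343 - -1528048}{754419} = - \frac{3694771}{\left(-5\right) \left(-25\right)} + \frac{-75343 - -1528048}{754419} = - \frac{3694771}{125} + \left(-75343 + 1528048\right) \frac{1}{754419} = \left(-3694771\right) \frac{1}{125} + 1452705 \cdot \frac{1}{754419} = - \frac{3694771}{125} + \frac{484235}{251473} = - \frac{929074618308}{31434125}$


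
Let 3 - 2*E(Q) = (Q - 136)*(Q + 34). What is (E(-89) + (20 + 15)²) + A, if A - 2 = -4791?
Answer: -9750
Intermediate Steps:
E(Q) = 3/2 - (-136 + Q)*(34 + Q)/2 (E(Q) = 3/2 - (Q - 136)*(Q + 34)/2 = 3/2 - (-136 + Q)*(34 + Q)/2)
A = -4789 (A = 2 - 4791 = -4789)
(E(-89) + (20 + 15)²) + A = ((4627/2 + 51*(-89) - ½*(-89)²) + (20 + 15)²) - 4789 = ((4627/2 - 4539 - ½*7921) + 35²) - 4789 = ((4627/2 - 4539 - 7921/2) + 1225) - 4789 = (-6186 + 1225) - 4789 = -4961 - 4789 = -9750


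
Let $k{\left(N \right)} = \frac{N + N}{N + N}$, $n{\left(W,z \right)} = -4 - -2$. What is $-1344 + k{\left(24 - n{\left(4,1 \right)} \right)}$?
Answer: $-1343$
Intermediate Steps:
$n{\left(W,z \right)} = -2$ ($n{\left(W,z \right)} = -4 + 2 = -2$)
$k{\left(N \right)} = 1$ ($k{\left(N \right)} = \frac{2 N}{2 N} = 2 N \frac{1}{2 N} = 1$)
$-1344 + k{\left(24 - n{\left(4,1 \right)} \right)} = -1344 + 1 = -1343$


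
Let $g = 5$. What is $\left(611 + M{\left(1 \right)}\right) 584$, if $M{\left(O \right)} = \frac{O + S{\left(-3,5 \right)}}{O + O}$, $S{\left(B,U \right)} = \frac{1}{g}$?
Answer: $\frac{1785872}{5} \approx 3.5717 \cdot 10^{5}$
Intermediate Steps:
$S{\left(B,U \right)} = \frac{1}{5}$
$M{\left(O \right)} = \frac{\frac{1}{5} + O}{2 O}$ ($M{\left(O \right)} = \frac{O + \frac{1}{5}}{O + O} = \frac{\frac{1}{5} + O}{2 O}$)
$\left(611 + M{\left(1 \right)}\right) 584 = \left(611 + \frac{1 + 5 \cdot 1}{10 \cdot 1}\right) 584 = \left(611 + \frac{1}{10} \cdot 1 \left(1 + 5\right)\right) 584 = \left(611 + \frac{1}{10} \cdot 1 \cdot 6\right) 584 = \left(611 + \frac{3}{5}\right) 584 = \frac{3058}{5} \cdot 584 = \frac{1785872}{5}$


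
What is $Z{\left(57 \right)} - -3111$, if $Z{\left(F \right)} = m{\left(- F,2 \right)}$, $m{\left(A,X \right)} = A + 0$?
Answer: $3054$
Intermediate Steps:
$m{\left(A,X \right)} = A$
$Z{\left(F \right)} = - F$
$Z{\left(57 \right)} - -3111 = \left(-1\right) 57 - -3111 = -57 + 3111 = 3054$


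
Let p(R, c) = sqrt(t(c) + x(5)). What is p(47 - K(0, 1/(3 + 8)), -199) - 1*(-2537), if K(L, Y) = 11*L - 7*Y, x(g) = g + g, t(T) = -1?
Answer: 2540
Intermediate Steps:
x(g) = 2*g
K(L, Y) = -7*Y + 11*L
p(R, c) = 3 (p(R, c) = sqrt(-1 + 2*5) = sqrt(-1 + 10) = sqrt(9) = 3)
p(47 - K(0, 1/(3 + 8)), -199) - 1*(-2537) = 3 - 1*(-2537) = 3 + 2537 = 2540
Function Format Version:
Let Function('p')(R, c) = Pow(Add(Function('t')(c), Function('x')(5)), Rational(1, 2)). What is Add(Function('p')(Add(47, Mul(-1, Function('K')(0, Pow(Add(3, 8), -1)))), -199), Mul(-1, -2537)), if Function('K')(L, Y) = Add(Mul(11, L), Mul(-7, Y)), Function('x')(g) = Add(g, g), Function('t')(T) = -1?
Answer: 2540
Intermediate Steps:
Function('x')(g) = Mul(2, g)
Function('K')(L, Y) = Add(Mul(-7, Y), Mul(11, L))
Function('p')(R, c) = 3 (Function('p')(R, c) = Pow(Add(-1, Mul(2, 5)), Rational(1, 2)) = Pow(Add(-1, 10), Rational(1, 2)) = Pow(9, Rational(1, 2)) = 3)
Add(Function('p')(Add(47, Mul(-1, Function('K')(0, Pow(Add(3, 8), -1)))), -199), Mul(-1, -2537)) = Add(3, Mul(-1, -2537)) = Add(3, 2537) = 2540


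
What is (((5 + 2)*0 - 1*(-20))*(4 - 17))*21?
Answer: -5460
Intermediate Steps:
(((5 + 2)*0 - 1*(-20))*(4 - 17))*21 = ((7*0 + 20)*(-13))*21 = ((0 + 20)*(-13))*21 = (20*(-13))*21 = -260*21 = -5460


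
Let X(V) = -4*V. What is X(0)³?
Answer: 0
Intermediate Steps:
X(0)³ = (-4*0)³ = 0³ = 0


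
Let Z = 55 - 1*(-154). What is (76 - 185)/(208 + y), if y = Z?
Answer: -109/417 ≈ -0.26139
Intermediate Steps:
Z = 209 (Z = 55 + 154 = 209)
y = 209
(76 - 185)/(208 + y) = (76 - 185)/(208 + 209) = -109/417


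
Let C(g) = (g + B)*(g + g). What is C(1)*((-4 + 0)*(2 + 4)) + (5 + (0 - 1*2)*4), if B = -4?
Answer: 141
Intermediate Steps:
C(g) = 2*g*(-4 + g) (C(g) = (g - 4)*(g + g) = (-4 + g)*(2*g) = 2*g*(-4 + g))
C(1)*((-4 + 0)*(2 + 4)) + (5 + (0 - 1*2)*4) = (2*1*(-4 + 1))*((-4 + 0)*(2 + 4)) + (5 + (0 - 1*2)*4) = (2*1*(-3))*(-4*6) + (5 + (0 - 2)*4) = -6*(-24) + (5 - 2*4) = 144 + (5 - 8) = 144 - 3 = 141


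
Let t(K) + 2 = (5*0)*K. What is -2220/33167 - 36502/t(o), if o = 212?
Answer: 605328697/33167 ≈ 18251.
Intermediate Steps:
t(K) = -2 (t(K) = -2 + (5*0)*K = -2 + 0*K = -2 + 0 = -2)
-2220/33167 - 36502/t(o) = -2220/33167 - 36502/(-2) = -2220*1/33167 - 36502*(-½) = -2220/33167 + 18251 = 605328697/33167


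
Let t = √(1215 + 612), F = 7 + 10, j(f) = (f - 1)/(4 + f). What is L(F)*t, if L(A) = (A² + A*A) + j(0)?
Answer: 6933*√203/4 ≈ 24695.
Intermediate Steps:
j(f) = (-1 + f)/(4 + f)
F = 17
L(A) = -¼ + 2*A² (L(A) = (A² + A*A) + (-1 + 0)/(4 + 0) = (A² + A²) - 1/4 = 2*A² + (¼)*(-1) = 2*A² - ¼ = -¼ + 2*A²)
t = 3*√203 (t = √1827 = 3*√203 ≈ 42.743)
L(F)*t = (-¼ + 2*17²)*(3*√203) = (-¼ + 2*289)*(3*√203) = (-¼ + 578)*(3*√203) = 2311*(3*√203)/4 = 6933*√203/4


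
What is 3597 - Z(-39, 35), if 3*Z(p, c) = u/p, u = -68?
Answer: 420781/117 ≈ 3596.4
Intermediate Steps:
Z(p, c) = -68/(3*p) (Z(p, c) = (-68/p)/3 = -68/(3*p))
3597 - Z(-39, 35) = 3597 - (-68)/(3*(-39)) = 3597 - (-68)*(-1)/(3*39) = 3597 - 1*68/117 = 3597 - 68/117 = 420781/117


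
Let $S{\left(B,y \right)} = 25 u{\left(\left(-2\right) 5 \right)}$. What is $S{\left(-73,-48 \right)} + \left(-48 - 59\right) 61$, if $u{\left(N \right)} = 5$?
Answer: $-6402$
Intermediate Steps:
$S{\left(B,y \right)} = 125$ ($S{\left(B,y \right)} = 25 \cdot 5 = 125$)
$S{\left(-73,-48 \right)} + \left(-48 - 59\right) 61 = 125 + \left(-48 - 59\right) 61 = 125 - 6527 = -6402$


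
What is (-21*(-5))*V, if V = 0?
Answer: 0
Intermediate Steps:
(-21*(-5))*V = -21*(-5)*0 = 105*0 = 0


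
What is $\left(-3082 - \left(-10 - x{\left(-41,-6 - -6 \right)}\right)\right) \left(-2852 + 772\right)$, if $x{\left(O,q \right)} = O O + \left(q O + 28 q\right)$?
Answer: $2893280$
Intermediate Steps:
$x{\left(O,q \right)} = O^{2} + 28 q + O q$ ($x{\left(O,q \right)} = O^{2} + \left(O q + 28 q\right) = O^{2} + \left(28 q + O q\right) = O^{2} + 28 q + O q$)
$\left(-3082 - \left(-10 - x{\left(-41,-6 - -6 \right)}\right)\right) \left(-2852 + 772\right) = \left(-3082 + \left(\left(558 + \left(\left(-41\right)^{2} + 28 \left(-6 - -6\right) - 41 \left(-6 - -6\right)\right)\right) - 548\right)\right) \left(-2852 + 772\right) = \left(-3082 + \left(\left(558 + \left(1681 + 28 \left(-6 + 6\right) - 41 \left(-6 + 6\right)\right)\right) - 548\right)\right) \left(-2080\right) = \left(-3082 + \left(\left(558 + \left(1681 + 28 \cdot 0 - 0\right)\right) - 548\right)\right) \left(-2080\right) = \left(-3082 + \left(\left(558 + \left(1681 + 0 + 0\right)\right) - 548\right)\right) \left(-2080\right) = \left(-3082 + \left(\left(558 + 1681\right) - 548\right)\right) \left(-2080\right) = \left(-3082 + \left(2239 - 548\right)\right) \left(-2080\right) = \left(-3082 + 1691\right) \left(-2080\right) = \left(-1391\right) \left(-2080\right) = 2893280$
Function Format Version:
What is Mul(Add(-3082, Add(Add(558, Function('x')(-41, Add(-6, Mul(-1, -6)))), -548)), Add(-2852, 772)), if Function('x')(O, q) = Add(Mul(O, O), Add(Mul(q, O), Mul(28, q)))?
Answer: 2893280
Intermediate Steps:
Function('x')(O, q) = Add(Pow(O, 2), Mul(28, q), Mul(O, q)) (Function('x')(O, q) = Add(Pow(O, 2), Add(Mul(O, q), Mul(28, q))) = Add(Pow(O, 2), Add(Mul(28, q), Mul(O, q))) = Add(Pow(O, 2), Mul(28, q), Mul(O, q)))
Mul(Add(-3082, Add(Add(558, Function('x')(-41, Add(-6, Mul(-1, -6)))), -548)), Add(-2852, 772)) = Mul(Add(-3082, Add(Add(558, Add(Pow(-41, 2), Mul(28, Add(-6, Mul(-1, -6))), Mul(-41, Add(-6, Mul(-1, -6))))), -548)), Add(-2852, 772)) = Mul(Add(-3082, Add(Add(558, Add(1681, Mul(28, Add(-6, 6)), Mul(-41, Add(-6, 6)))), -548)), -2080) = Mul(Add(-3082, Add(Add(558, Add(1681, Mul(28, 0), Mul(-41, 0))), -548)), -2080) = Mul(Add(-3082, Add(Add(558, Add(1681, 0, 0)), -548)), -2080) = Mul(Add(-3082, Add(Add(558, 1681), -548)), -2080) = Mul(Add(-3082, Add(2239, -548)), -2080) = Mul(Add(-3082, 1691), -2080) = Mul(-1391, -2080) = 2893280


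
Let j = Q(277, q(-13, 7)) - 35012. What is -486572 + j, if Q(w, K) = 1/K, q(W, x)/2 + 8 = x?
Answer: -1043169/2 ≈ -5.2158e+5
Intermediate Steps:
q(W, x) = -16 + 2*x
j = -70025/2 (j = 1/(-16 + 2*7) - 35012 = 1/(-16 + 14) - 35012 = 1/(-2) - 35012 = -½ - 35012 = -70025/2 ≈ -35013.)
-486572 + j = -486572 - 70025/2 = -1043169/2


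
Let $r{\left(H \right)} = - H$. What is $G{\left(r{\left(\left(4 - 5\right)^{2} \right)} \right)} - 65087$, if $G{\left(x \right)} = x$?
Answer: $-65088$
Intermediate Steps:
$G{\left(r{\left(\left(4 - 5\right)^{2} \right)} \right)} - 65087 = - \left(4 - 5\right)^{2} - 65087 = - \left(-1\right)^{2} - 65087 = \left(-1\right) 1 - 65087 = -1 - 65087 = -65088$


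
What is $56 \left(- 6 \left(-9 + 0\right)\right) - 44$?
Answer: $2980$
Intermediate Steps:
$56 \left(- 6 \left(-9 + 0\right)\right) - 44 = 56 \left(\left(-6\right) \left(-9\right)\right) - 44 = 56 \cdot 54 - 44 = 3024 - 44 = 2980$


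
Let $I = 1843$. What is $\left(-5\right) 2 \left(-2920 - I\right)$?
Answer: $47630$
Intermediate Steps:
$\left(-5\right) 2 \left(-2920 - I\right) = \left(-5\right) 2 \left(-2920 - 1843\right) = - 10 \left(-2920 - 1843\right) = \left(-10\right) \left(-4763\right) = 47630$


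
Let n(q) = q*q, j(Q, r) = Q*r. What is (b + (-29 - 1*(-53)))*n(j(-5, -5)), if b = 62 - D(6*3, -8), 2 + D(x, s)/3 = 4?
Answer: 50000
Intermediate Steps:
D(x, s) = 6 (D(x, s) = -6 + 3*4 = -6 + 12 = 6)
n(q) = q**2
b = 56 (b = 62 - 1*6 = 62 - 6 = 56)
(b + (-29 - 1*(-53)))*n(j(-5, -5)) = (56 + (-29 - 1*(-53)))*(-5*(-5))**2 = (56 + (-29 + 53))*25**2 = (56 + 24)*625 = 80*625 = 50000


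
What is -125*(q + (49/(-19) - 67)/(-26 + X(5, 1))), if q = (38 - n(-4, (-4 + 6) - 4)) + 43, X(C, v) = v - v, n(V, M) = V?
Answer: -2707000/247 ≈ -10960.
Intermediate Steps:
X(C, v) = 0
q = 85 (q = (38 - 1*(-4)) + 43 = (38 + 4) + 43 = 42 + 43 = 85)
-125*(q + (49/(-19) - 67)/(-26 + X(5, 1))) = -125*(85 + (49/(-19) - 67)/(-26 + 0)) = -125*(85 + (49*(-1/19) - 67)/(-26)) = -125*(85 + (-49/19 - 67)*(-1/26)) = -125*(85 - 1322/19*(-1/26)) = -125*(85 + 661/247) = -125*21656/247 = -2707000/247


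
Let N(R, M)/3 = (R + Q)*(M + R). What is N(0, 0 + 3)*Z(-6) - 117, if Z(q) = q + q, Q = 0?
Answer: -117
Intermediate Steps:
Z(q) = 2*q
N(R, M) = 3*R*(M + R) (N(R, M) = 3*((R + 0)*(M + R)) = 3*(R*(M + R)) = 3*R*(M + R))
N(0, 0 + 3)*Z(-6) - 117 = (3*0*((0 + 3) + 0))*(2*(-6)) - 117 = (3*0*(3 + 0))*(-12) - 117 = (3*0*3)*(-12) - 117 = 0*(-12) - 117 = 0 - 117 = -117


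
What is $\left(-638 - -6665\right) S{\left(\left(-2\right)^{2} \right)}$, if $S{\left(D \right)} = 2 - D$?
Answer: $-12054$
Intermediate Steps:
$\left(-638 - -6665\right) S{\left(\left(-2\right)^{2} \right)} = \left(-638 - -6665\right) \left(2 - \left(-2\right)^{2}\right) = \left(-638 + 6665\right) \left(2 - 4\right) = 6027 \left(2 - 4\right) = 6027 \left(-2\right) = -12054$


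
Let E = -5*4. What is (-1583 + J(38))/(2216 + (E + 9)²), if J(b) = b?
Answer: -515/779 ≈ -0.66110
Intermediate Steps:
E = -20
(-1583 + J(38))/(2216 + (E + 9)²) = (-1583 + 38)/(2216 + (-20 + 9)²) = -1545/(2216 + (-11)²) = -1545/(2216 + 121) = -1545/2337 = -1545*1/2337 = -515/779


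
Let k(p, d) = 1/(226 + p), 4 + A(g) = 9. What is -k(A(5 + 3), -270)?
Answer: -1/231 ≈ -0.0043290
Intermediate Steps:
A(g) = 5 (A(g) = -4 + 9 = 5)
-k(A(5 + 3), -270) = -1/(226 + 5) = -1/231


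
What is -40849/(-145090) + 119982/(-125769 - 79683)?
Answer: -375653318/1242042945 ≈ -0.30245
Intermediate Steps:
-40849/(-145090) + 119982/(-125769 - 79683) = -40849*(-1/145090) + 119982/(-205452) = 40849/145090 + 119982*(-1/205452) = 40849/145090 - 19997/34242 = -375653318/1242042945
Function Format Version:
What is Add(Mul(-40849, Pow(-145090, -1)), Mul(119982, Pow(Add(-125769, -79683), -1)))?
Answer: Rational(-375653318, 1242042945) ≈ -0.30245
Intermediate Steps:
Add(Mul(-40849, Pow(-145090, -1)), Mul(119982, Pow(Add(-125769, -79683), -1))) = Add(Mul(-40849, Rational(-1, 145090)), Mul(119982, Pow(-205452, -1))) = Add(Rational(40849, 145090), Mul(119982, Rational(-1, 205452))) = Add(Rational(40849, 145090), Rational(-19997, 34242)) = Rational(-375653318, 1242042945)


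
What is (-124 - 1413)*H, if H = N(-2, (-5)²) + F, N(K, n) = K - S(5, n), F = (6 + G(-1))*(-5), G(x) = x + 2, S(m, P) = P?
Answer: 95294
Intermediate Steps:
G(x) = 2 + x
F = -35 (F = (6 + (2 - 1))*(-5) = (6 + 1)*(-5) = 7*(-5) = -35)
N(K, n) = K - n
H = -62 (H = (-2 - 1*(-5)²) - 35 = (-2 - 1*25) - 35 = (-2 - 25) - 35 = -27 - 35 = -62)
(-124 - 1413)*H = (-124 - 1413)*(-62) = -1537*(-62) = 95294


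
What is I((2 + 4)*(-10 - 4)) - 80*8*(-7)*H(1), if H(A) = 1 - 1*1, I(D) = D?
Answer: -84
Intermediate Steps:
H(A) = 0 (H(A) = 1 - 1 = 0)
I((2 + 4)*(-10 - 4)) - 80*8*(-7)*H(1) = (2 + 4)*(-10 - 4) - 80*8*(-7)*0 = 6*(-14) - (-4480)*0 = -84 - 80*0 = -84 + 0 = -84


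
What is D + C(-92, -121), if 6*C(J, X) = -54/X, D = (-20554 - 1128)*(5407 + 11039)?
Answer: -43146442803/121 ≈ -3.5658e+8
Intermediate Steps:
D = -356582172 (D = -21682*16446 = -356582172)
C(J, X) = -9/X (C(J, X) = (-54/X)/6 = -9/X)
D + C(-92, -121) = -356582172 - 9/(-121) = -356582172 - 9*(-1/121) = -356582172 + 9/121 = -43146442803/121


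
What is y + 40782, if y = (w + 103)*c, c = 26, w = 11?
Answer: 43746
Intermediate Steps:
y = 2964 (y = (11 + 103)*26 = 114*26 = 2964)
y + 40782 = 2964 + 40782 = 43746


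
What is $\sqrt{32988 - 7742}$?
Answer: $\sqrt{25246} \approx 158.89$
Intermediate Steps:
$\sqrt{32988 - 7742} = \sqrt{25246}$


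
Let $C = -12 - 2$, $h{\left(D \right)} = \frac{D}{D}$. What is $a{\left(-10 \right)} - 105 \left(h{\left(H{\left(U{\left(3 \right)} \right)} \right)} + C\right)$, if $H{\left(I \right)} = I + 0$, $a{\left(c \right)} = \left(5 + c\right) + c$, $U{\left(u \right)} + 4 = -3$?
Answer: $1350$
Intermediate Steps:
$U{\left(u \right)} = -7$ ($U{\left(u \right)} = -4 - 3 = -7$)
$a{\left(c \right)} = 5 + 2 c$
$H{\left(I \right)} = I$
$h{\left(D \right)} = 1$
$C = -14$ ($C = -12 - 2 = -14$)
$a{\left(-10 \right)} - 105 \left(h{\left(H{\left(U{\left(3 \right)} \right)} \right)} + C\right) = \left(5 + 2 \left(-10\right)\right) - 105 \left(1 - 14\right) = \left(5 - 20\right) - -1365 = -15 + 1365 = 1350$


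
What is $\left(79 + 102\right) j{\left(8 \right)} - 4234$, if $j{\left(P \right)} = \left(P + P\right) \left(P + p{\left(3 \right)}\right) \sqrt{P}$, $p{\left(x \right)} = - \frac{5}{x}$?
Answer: $-4234 + \frac{110048 \sqrt{2}}{3} \approx 47643.0$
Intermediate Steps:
$j{\left(P \right)} = 2 P^{\frac{3}{2}} \left(- \frac{5}{3} + P\right)$ ($j{\left(P \right)} = \left(P + P\right) \left(P - \frac{5}{3}\right) \sqrt{P} = 2 P \left(P - \frac{5}{3}\right) \sqrt{P} = 2 P \left(- \frac{5}{3} + P\right) \sqrt{P} = 2 P^{\frac{3}{2}} \left(- \frac{5}{3} + P\right)$)
$\left(79 + 102\right) j{\left(8 \right)} - 4234 = \left(79 + 102\right) 8^{\frac{3}{2}} \left(- \frac{10}{3} + 2 \cdot 8\right) - 4234 = 181 \cdot 16 \sqrt{2} \left(- \frac{10}{3} + 16\right) - 4234 = 181 \cdot 16 \sqrt{2} \cdot \frac{38}{3} - 4234 = 181 \frac{608 \sqrt{2}}{3} - 4234 = \frac{110048 \sqrt{2}}{3} - 4234 = -4234 + \frac{110048 \sqrt{2}}{3}$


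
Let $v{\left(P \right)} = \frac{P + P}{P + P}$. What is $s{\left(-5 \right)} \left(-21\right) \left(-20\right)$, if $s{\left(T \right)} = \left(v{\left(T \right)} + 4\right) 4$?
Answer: $8400$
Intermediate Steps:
$v{\left(P \right)} = 1$ ($v{\left(P \right)} = \frac{2 P}{2 P} = 2 P \frac{1}{2 P} = 1$)
$s{\left(T \right)} = 20$ ($s{\left(T \right)} = \left(1 + 4\right) 4 = 5 \cdot 4 = 20$)
$s{\left(-5 \right)} \left(-21\right) \left(-20\right) = 20 \left(-21\right) \left(-20\right) = \left(-420\right) \left(-20\right) = 8400$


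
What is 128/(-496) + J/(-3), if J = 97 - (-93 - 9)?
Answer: -6193/93 ≈ -66.591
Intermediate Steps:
J = 199 (J = 97 - 1*(-102) = 97 + 102 = 199)
128/(-496) + J/(-3) = 128/(-496) + 199/(-3) = 128*(-1/496) + 199*(-⅓) = -8/31 - 199/3 = -6193/93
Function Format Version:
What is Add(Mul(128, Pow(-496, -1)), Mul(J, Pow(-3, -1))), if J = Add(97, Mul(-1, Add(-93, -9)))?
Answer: Rational(-6193, 93) ≈ -66.591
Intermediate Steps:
J = 199 (J = Add(97, Mul(-1, -102)) = Add(97, 102) = 199)
Add(Mul(128, Pow(-496, -1)), Mul(J, Pow(-3, -1))) = Add(Mul(128, Pow(-496, -1)), Mul(199, Pow(-3, -1))) = Add(Mul(128, Rational(-1, 496)), Mul(199, Rational(-1, 3))) = Add(Rational(-8, 31), Rational(-199, 3)) = Rational(-6193, 93)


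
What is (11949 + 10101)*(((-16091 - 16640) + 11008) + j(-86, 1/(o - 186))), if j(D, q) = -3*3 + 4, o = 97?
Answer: -479102400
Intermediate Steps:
j(D, q) = -5 (j(D, q) = -9 + 4 = -5)
(11949 + 10101)*(((-16091 - 16640) + 11008) + j(-86, 1/(o - 186))) = (11949 + 10101)*(((-16091 - 16640) + 11008) - 5) = 22050*((-32731 + 11008) - 5) = 22050*(-21723 - 5) = 22050*(-21728) = -479102400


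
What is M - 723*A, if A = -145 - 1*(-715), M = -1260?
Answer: -413370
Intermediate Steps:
A = 570 (A = -145 + 715 = 570)
M - 723*A = -1260 - 723*570 = -1260 - 412110 = -413370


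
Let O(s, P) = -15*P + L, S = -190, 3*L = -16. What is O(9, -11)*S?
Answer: -91010/3 ≈ -30337.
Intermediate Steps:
L = -16/3 (L = (⅓)*(-16) = -16/3 ≈ -5.3333)
O(s, P) = -16/3 - 15*P (O(s, P) = -15*P - 16/3 = -16/3 - 15*P)
O(9, -11)*S = (-16/3 - 15*(-11))*(-190) = (-16/3 + 165)*(-190) = (479/3)*(-190) = -91010/3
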